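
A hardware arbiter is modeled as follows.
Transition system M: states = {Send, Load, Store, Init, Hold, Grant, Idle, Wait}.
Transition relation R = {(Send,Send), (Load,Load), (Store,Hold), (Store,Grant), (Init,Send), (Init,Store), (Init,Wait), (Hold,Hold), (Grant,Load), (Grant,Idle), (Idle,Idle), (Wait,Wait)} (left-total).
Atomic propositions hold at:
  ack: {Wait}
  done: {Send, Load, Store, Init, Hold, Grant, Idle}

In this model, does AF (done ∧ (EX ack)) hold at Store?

No

Sat(EX ack) = {s : some successor in {Wait}} = {Init, Wait}
Sat(done ∧ (EX ack)) = {Init}
AF (done ∧ (EX ack)): least fixpoint, start Z0 = {Init}, add states with every successor in Z. Already a fixed point.
Sat(AF (done ∧ (EX ack))) = {Init}
Store ∉ Sat(AF (done ∧ (EX ack))) = {Init}, so the formula does not hold at Store.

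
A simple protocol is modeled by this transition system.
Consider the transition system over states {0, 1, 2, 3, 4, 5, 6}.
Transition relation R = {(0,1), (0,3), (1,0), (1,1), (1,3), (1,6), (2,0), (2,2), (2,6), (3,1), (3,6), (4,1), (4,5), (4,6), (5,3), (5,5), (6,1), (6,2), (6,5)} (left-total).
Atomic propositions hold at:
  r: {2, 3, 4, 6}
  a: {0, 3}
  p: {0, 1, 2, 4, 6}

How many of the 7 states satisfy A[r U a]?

A[r U a]: least fixpoint, start Z0 = Sat(a) = {0, 3}, add states in Sat(r) with every successor in Z. Already a fixed point.
Sat(A[r U a]) = {0, 3}
|Sat(A[r U a])| = |{0, 3}| = 2.

2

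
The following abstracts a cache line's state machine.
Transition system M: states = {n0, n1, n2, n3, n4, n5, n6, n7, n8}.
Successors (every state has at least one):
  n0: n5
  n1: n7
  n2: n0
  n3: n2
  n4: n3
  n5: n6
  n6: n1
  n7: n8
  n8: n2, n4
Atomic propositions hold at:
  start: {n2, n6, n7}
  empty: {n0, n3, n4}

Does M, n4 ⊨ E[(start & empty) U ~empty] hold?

No

Sat(start & empty) = ∅
Sat(~empty) = {n1, n2, n5, n6, n7, n8}
E[(start & empty) U ~empty]: least fixpoint, start Z0 = Sat(~empty) = {n1, n2, n5, n6, n7, n8}, add states in Sat(start & empty) with some successor in Z. Already a fixed point.
Sat(E[(start & empty) U ~empty]) = {n1, n2, n5, n6, n7, n8}
n4 ∉ Sat(E[(start & empty) U ~empty]) = {n1, n2, n5, n6, n7, n8}, so the formula does not hold at n4.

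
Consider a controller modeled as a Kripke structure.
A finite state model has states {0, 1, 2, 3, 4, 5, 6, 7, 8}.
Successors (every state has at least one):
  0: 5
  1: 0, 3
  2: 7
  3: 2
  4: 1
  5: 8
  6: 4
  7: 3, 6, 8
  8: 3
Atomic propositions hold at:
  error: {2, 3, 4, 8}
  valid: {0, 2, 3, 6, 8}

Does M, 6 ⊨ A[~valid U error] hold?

No

Sat(~valid) = {1, 4, 5, 7}
A[~valid U error]: least fixpoint, start Z0 = Sat(error) = {2, 3, 4, 8}, add states in Sat(~valid) with every successor in Z. Z1 = {2, 3, 4, 5, 8}; fixed.
Sat(A[~valid U error]) = {2, 3, 4, 5, 8}
6 ∉ Sat(A[~valid U error]) = {2, 3, 4, 5, 8}, so the formula does not hold at 6.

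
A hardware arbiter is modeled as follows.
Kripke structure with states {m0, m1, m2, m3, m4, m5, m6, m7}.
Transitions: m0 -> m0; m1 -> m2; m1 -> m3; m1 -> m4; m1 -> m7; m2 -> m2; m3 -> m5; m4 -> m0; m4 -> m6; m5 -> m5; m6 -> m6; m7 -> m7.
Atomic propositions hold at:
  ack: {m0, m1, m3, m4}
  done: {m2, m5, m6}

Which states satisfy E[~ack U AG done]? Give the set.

Sat(~ack) = {m2, m5, m6, m7}
AG done: greatest fixpoint, start Z0 = {m2, m5, m6}, keep only states in Sat with every successor in Z. Already a fixed point.
Sat(AG done) = {m2, m5, m6}
E[~ack U AG done]: least fixpoint, start Z0 = Sat(AG done) = {m2, m5, m6}, add states in Sat(~ack) with some successor in Z. Already a fixed point.
Sat(E[~ack U AG done]) = {m2, m5, m6}

{m2, m5, m6}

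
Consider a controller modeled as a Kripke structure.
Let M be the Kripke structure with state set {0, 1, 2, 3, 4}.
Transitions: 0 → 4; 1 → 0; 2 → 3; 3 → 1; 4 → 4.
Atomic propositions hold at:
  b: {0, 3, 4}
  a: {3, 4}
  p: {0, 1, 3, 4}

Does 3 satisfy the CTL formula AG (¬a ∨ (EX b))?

Sat(¬a) = {0, 1, 2}
Sat(EX b) = {s : some successor in {0, 3, 4}} = {0, 1, 2, 4}
Sat(¬a ∨ (EX b)) = {0, 1, 2, 4}
AG (¬a ∨ (EX b)): greatest fixpoint, start Z0 = {0, 1, 2, 4}, keep only states in Sat with every successor in Z. Z1 = {0, 1, 4}; fixed.
Sat(AG (¬a ∨ (EX b))) = {0, 1, 4}
3 ∉ Sat(AG (¬a ∨ (EX b))) = {0, 1, 4}, so the formula does not hold at 3.

No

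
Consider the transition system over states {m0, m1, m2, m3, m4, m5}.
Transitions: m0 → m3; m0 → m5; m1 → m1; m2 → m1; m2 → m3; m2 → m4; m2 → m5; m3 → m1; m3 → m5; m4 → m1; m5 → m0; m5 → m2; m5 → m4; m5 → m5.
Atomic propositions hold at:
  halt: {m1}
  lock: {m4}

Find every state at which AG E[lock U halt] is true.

{m1, m4}

E[lock U halt]: least fixpoint, start Z0 = Sat(halt) = {m1}, add states in Sat(lock) with some successor in Z. Z1 = {m1, m4}; fixed.
Sat(E[lock U halt]) = {m1, m4}
AG E[lock U halt]: greatest fixpoint, start Z0 = {m1, m4}, keep only states in Sat with every successor in Z. Already a fixed point.
Sat(AG E[lock U halt]) = {m1, m4}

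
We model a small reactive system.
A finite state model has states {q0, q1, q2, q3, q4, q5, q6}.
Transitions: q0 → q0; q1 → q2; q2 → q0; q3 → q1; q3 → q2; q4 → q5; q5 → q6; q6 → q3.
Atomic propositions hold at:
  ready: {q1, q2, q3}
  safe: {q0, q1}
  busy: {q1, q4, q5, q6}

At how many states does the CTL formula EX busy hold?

3

Sat(EX busy) = {s : some successor in {q1, q4, q5, q6}} = {q3, q4, q5}
|Sat(EX busy)| = |{q3, q4, q5}| = 3.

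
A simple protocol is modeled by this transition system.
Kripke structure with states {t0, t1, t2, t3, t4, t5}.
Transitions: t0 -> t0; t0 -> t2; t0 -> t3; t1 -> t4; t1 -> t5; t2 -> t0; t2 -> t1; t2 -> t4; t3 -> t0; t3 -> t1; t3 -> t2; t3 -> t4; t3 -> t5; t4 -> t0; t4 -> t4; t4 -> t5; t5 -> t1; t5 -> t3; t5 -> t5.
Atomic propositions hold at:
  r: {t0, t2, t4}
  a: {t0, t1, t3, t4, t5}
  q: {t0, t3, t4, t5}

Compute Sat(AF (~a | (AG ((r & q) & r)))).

Sat(~a) = {t2}
Sat(r & q) = {t0, t4}
Sat((r & q) & r) = {t0, t4}
AG ((r & q) & r): greatest fixpoint, start Z0 = {t0, t4}, keep only states in Sat with every successor in Z. Z1 = ∅; fixed.
Sat(AG ((r & q) & r)) = ∅
Sat(~a | (AG ((r & q) & r))) = {t2}
AF (~a | (AG ((r & q) & r))): least fixpoint, start Z0 = {t2}, add states with every successor in Z. Already a fixed point.
Sat(AF (~a | (AG ((r & q) & r)))) = {t2}

{t2}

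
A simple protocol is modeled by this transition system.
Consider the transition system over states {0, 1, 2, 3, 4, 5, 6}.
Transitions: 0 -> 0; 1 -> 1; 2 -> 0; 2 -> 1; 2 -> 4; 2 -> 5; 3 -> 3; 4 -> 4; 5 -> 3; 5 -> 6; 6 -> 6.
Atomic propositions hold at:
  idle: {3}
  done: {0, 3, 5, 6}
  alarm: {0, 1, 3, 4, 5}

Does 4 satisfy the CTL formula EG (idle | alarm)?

Yes

Sat(idle | alarm) = {0, 1, 3, 4, 5}
EG (idle | alarm): greatest fixpoint, start Z0 = {0, 1, 3, 4, 5}, keep only states in Sat with some successor in Z. Already a fixed point.
Sat(EG (idle | alarm)) = {0, 1, 3, 4, 5}
4 ∈ Sat(EG (idle | alarm)) = {0, 1, 3, 4, 5}, so the formula holds at 4.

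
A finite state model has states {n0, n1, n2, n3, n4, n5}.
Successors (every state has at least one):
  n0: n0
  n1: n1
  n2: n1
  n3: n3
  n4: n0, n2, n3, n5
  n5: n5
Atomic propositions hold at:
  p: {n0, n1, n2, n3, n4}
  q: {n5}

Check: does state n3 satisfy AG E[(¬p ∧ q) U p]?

Sat(¬p) = {n5}
Sat(¬p ∧ q) = {n5}
E[(¬p ∧ q) U p]: least fixpoint, start Z0 = Sat(p) = {n0, n1, n2, n3, n4}, add states in Sat(¬p ∧ q) with some successor in Z. Already a fixed point.
Sat(E[(¬p ∧ q) U p]) = {n0, n1, n2, n3, n4}
AG E[(¬p ∧ q) U p]: greatest fixpoint, start Z0 = {n0, n1, n2, n3, n4}, keep only states in Sat with every successor in Z. Z1 = {n0, n1, n2, n3}; fixed.
Sat(AG E[(¬p ∧ q) U p]) = {n0, n1, n2, n3}
n3 ∈ Sat(AG E[(¬p ∧ q) U p]) = {n0, n1, n2, n3}, so the formula holds at n3.

Yes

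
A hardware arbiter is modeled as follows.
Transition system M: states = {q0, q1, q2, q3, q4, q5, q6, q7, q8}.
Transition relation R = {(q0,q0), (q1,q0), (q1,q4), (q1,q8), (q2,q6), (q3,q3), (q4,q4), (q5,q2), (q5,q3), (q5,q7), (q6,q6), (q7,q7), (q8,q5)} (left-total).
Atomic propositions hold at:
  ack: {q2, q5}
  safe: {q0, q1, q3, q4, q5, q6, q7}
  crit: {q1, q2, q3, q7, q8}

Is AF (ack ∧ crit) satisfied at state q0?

No

Sat(ack ∧ crit) = {q2}
AF (ack ∧ crit): least fixpoint, start Z0 = {q2}, add states with every successor in Z. Already a fixed point.
Sat(AF (ack ∧ crit)) = {q2}
q0 ∉ Sat(AF (ack ∧ crit)) = {q2}, so the formula does not hold at q0.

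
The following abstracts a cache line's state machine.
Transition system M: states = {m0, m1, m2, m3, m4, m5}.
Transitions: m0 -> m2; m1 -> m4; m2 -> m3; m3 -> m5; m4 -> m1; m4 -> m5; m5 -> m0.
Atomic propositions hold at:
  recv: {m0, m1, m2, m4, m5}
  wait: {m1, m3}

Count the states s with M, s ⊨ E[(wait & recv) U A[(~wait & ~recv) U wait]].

2

Sat(wait & recv) = {m1}
Sat(~wait) = {m0, m2, m4, m5}
Sat(~recv) = {m3}
Sat(~wait & ~recv) = ∅
A[(~wait & ~recv) U wait]: least fixpoint, start Z0 = Sat(wait) = {m1, m3}, add states in Sat(~wait & ~recv) with every successor in Z. Already a fixed point.
Sat(A[(~wait & ~recv) U wait]) = {m1, m3}
E[(wait & recv) U A[(~wait & ~recv) U wait]]: least fixpoint, start Z0 = Sat(A[(~wait & ~recv) U wait]) = {m1, m3}, add states in Sat(wait & recv) with some successor in Z. Already a fixed point.
Sat(E[(wait & recv) U A[(~wait & ~recv) U wait]]) = {m1, m3}
|Sat(E[(wait & recv) U A[(~wait & ~recv) U wait]])| = |{m1, m3}| = 2.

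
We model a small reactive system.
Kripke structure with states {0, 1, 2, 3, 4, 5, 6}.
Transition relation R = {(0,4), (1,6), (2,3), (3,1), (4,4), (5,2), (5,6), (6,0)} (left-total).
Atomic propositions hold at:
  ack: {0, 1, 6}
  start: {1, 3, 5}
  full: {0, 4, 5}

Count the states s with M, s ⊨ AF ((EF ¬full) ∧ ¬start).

5

Sat(¬full) = {1, 2, 3, 6}
EF ¬full: least fixpoint, start Z0 = {1, 2, 3, 6}, add states with some successor in Z. Z1 = {1, 2, 3, 5, 6}; fixed.
Sat(EF ¬full) = {1, 2, 3, 5, 6}
Sat(¬start) = {0, 2, 4, 6}
Sat((EF ¬full) ∧ ¬start) = {2, 6}
AF ((EF ¬full) ∧ ¬start): least fixpoint, start Z0 = {2, 6}, add states with every successor in Z. Z1 = {1, 2, 5, 6}; Z2 = {1, 2, 3, 5, 6}; fixed.
Sat(AF ((EF ¬full) ∧ ¬start)) = {1, 2, 3, 5, 6}
|Sat(AF ((EF ¬full) ∧ ¬start))| = |{1, 2, 3, 5, 6}| = 5.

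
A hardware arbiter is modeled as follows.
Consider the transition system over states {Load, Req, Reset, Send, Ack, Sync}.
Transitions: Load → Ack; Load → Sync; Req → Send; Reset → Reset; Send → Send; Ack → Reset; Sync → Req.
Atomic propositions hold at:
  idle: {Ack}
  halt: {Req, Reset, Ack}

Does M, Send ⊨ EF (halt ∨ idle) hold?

No

Sat(halt ∨ idle) = {Req, Reset, Ack}
EF (halt ∨ idle): least fixpoint, start Z0 = {Req, Reset, Ack}, add states with some successor in Z. Z1 = {Load, Req, Reset, Ack, Sync}; fixed.
Sat(EF (halt ∨ idle)) = {Load, Req, Reset, Ack, Sync}
Send ∉ Sat(EF (halt ∨ idle)) = {Load, Req, Reset, Ack, Sync}, so the formula does not hold at Send.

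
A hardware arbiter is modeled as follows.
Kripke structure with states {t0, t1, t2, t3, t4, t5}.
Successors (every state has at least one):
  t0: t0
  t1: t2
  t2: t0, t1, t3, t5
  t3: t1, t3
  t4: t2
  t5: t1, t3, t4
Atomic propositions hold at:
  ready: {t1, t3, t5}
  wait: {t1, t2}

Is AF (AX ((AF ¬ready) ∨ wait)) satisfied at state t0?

Yes

Sat(¬ready) = {t0, t2, t4}
AF ¬ready: least fixpoint, start Z0 = {t0, t2, t4}, add states with every successor in Z. Z1 = {t0, t1, t2, t4}; fixed.
Sat(AF ¬ready) = {t0, t1, t2, t4}
Sat((AF ¬ready) ∨ wait) = {t0, t1, t2, t4}
Sat(AX ((AF ¬ready) ∨ wait)) = {s : every successor in {t0, t1, t2, t4}} = {t0, t1, t4}
AF (AX ((AF ¬ready) ∨ wait)): least fixpoint, start Z0 = {t0, t1, t4}, add states with every successor in Z. Already a fixed point.
Sat(AF (AX ((AF ¬ready) ∨ wait))) = {t0, t1, t4}
t0 ∈ Sat(AF (AX ((AF ¬ready) ∨ wait))) = {t0, t1, t4}, so the formula holds at t0.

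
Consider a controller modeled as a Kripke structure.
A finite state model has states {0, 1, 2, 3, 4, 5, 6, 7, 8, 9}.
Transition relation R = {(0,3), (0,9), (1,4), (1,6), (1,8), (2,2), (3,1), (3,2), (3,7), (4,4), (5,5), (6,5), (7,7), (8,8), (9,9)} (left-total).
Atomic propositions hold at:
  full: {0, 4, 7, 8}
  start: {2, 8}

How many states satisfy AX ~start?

6

Sat(~start) = {0, 1, 3, 4, 5, 6, 7, 9}
Sat(AX ~start) = {s : every successor in {0, 1, 3, 4, 5, 6, 7, 9}} = {0, 4, 5, 6, 7, 9}
|Sat(AX ~start)| = |{0, 4, 5, 6, 7, 9}| = 6.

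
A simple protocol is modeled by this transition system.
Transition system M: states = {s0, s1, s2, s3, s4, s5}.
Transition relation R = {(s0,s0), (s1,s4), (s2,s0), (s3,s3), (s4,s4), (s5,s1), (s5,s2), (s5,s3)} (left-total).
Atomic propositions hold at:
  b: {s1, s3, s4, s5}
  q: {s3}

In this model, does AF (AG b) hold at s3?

AG b: greatest fixpoint, start Z0 = {s1, s3, s4, s5}, keep only states in Sat with every successor in Z. Z1 = {s1, s3, s4}; fixed.
Sat(AG b) = {s1, s3, s4}
AF (AG b): least fixpoint, start Z0 = {s1, s3, s4}, add states with every successor in Z. Already a fixed point.
Sat(AF (AG b)) = {s1, s3, s4}
s3 ∈ Sat(AF (AG b)) = {s1, s3, s4}, so the formula holds at s3.

Yes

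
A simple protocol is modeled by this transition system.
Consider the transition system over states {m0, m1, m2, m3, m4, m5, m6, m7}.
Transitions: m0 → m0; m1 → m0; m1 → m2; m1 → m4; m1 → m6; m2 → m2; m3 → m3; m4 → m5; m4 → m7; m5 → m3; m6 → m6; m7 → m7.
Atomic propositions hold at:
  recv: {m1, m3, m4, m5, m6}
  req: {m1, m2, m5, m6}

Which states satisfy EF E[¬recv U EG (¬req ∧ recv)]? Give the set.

{m1, m3, m4, m5}

Sat(¬recv) = {m0, m2, m7}
Sat(¬req) = {m0, m3, m4, m7}
Sat(¬req ∧ recv) = {m3, m4}
EG (¬req ∧ recv): greatest fixpoint, start Z0 = {m3, m4}, keep only states in Sat with some successor in Z. Z1 = {m3}; fixed.
Sat(EG (¬req ∧ recv)) = {m3}
E[¬recv U EG (¬req ∧ recv)]: least fixpoint, start Z0 = Sat(EG (¬req ∧ recv)) = {m3}, add states in Sat(¬recv) with some successor in Z. Already a fixed point.
Sat(E[¬recv U EG (¬req ∧ recv)]) = {m3}
EF E[¬recv U EG (¬req ∧ recv)]: least fixpoint, start Z0 = {m3}, add states with some successor in Z. Z1 = {m3, m5}; Z2 = {m3, m4, m5}; Z3 = {m1, m3, m4, m5}; fixed.
Sat(EF E[¬recv U EG (¬req ∧ recv)]) = {m1, m3, m4, m5}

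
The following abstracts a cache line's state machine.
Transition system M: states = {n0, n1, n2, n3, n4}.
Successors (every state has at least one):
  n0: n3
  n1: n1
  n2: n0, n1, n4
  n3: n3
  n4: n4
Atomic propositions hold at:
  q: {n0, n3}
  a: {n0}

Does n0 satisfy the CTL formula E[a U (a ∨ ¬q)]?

Sat(¬q) = {n1, n2, n4}
Sat(a ∨ ¬q) = {n0, n1, n2, n4}
E[a U (a ∨ ¬q)]: least fixpoint, start Z0 = Sat((a ∨ ¬q)) = {n0, n1, n2, n4}, add states in Sat(a) with some successor in Z. Already a fixed point.
Sat(E[a U (a ∨ ¬q)]) = {n0, n1, n2, n4}
n0 ∈ Sat(E[a U (a ∨ ¬q)]) = {n0, n1, n2, n4}, so the formula holds at n0.

Yes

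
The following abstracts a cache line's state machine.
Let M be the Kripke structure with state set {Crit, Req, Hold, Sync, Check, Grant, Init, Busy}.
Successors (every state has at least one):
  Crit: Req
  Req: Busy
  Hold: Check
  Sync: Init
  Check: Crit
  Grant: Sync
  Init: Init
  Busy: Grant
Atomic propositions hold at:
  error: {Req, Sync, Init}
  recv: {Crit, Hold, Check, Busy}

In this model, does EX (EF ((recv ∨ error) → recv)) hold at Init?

Sat(recv ∨ error) = {Crit, Req, Hold, Sync, Check, Init, Busy}
Sat((recv ∨ error) → recv) = {Crit, Hold, Check, Grant, Busy}
EF ((recv ∨ error) → recv): least fixpoint, start Z0 = {Crit, Hold, Check, Grant, Busy}, add states with some successor in Z. Z1 = {Crit, Req, Hold, Check, Grant, Busy}; fixed.
Sat(EF ((recv ∨ error) → recv)) = {Crit, Req, Hold, Check, Grant, Busy}
Sat(EX (EF ((recv ∨ error) → recv))) = {s : some successor in {Crit, Req, Hold, Check, Grant, Busy}} = {Crit, Req, Hold, Check, Busy}
Init ∉ Sat(EX (EF ((recv ∨ error) → recv))) = {Crit, Req, Hold, Check, Busy}, so the formula does not hold at Init.

No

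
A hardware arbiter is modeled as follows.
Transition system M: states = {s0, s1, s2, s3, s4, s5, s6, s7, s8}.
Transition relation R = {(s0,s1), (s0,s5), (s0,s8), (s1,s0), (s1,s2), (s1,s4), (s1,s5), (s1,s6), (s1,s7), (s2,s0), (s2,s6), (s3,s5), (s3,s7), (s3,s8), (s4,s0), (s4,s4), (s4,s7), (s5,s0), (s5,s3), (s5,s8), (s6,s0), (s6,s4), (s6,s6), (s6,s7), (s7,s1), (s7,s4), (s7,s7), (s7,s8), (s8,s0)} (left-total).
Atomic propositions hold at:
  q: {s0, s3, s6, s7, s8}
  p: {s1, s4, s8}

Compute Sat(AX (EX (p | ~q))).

Sat(~q) = {s1, s2, s4, s5}
Sat(p | ~q) = {s1, s2, s4, s5, s8}
Sat(EX (p | ~q)) = {s : some successor in {s1, s2, s4, s5, s8}} = {s0, s1, s3, s4, s5, s6, s7}
Sat(AX (EX (p | ~q))) = {s : every successor in {s0, s1, s3, s4, s5, s6, s7}} = {s2, s4, s6, s8}

{s2, s4, s6, s8}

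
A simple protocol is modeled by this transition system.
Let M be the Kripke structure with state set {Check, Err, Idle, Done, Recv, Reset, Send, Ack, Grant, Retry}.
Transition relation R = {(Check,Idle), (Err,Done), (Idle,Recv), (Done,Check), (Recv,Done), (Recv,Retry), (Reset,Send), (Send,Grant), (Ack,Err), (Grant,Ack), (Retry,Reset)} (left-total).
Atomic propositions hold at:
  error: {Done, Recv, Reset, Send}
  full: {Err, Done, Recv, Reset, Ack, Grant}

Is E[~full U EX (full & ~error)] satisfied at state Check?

No

Sat(~full) = {Check, Idle, Send, Retry}
Sat(~error) = {Check, Err, Idle, Ack, Grant, Retry}
Sat(full & ~error) = {Err, Ack, Grant}
Sat(EX (full & ~error)) = {s : some successor in {Err, Ack, Grant}} = {Send, Ack, Grant}
E[~full U EX (full & ~error)]: least fixpoint, start Z0 = Sat(EX (full & ~error)) = {Send, Ack, Grant}, add states in Sat(~full) with some successor in Z. Already a fixed point.
Sat(E[~full U EX (full & ~error)]) = {Send, Ack, Grant}
Check ∉ Sat(E[~full U EX (full & ~error)]) = {Send, Ack, Grant}, so the formula does not hold at Check.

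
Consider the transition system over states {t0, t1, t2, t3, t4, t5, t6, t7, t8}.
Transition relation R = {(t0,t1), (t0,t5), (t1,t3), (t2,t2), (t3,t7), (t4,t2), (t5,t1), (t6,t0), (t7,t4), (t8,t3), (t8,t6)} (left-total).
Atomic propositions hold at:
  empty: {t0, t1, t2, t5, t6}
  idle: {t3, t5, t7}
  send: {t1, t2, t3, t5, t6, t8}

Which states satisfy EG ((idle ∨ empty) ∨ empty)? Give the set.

Sat(idle ∨ empty) = {t0, t1, t2, t3, t5, t6, t7}
Sat((idle ∨ empty) ∨ empty) = {t0, t1, t2, t3, t5, t6, t7}
EG ((idle ∨ empty) ∨ empty): greatest fixpoint, start Z0 = {t0, t1, t2, t3, t5, t6, t7}, keep only states in Sat with some successor in Z. Z1 = {t0, t1, t2, t3, t5, t6}; Z2 = {t0, t1, t2, t5, t6}; Z3 = {t0, t2, t5, t6}; Z4 = {t0, t2, t6}; Z5 = {t2, t6}; Z6 = {t2}; fixed.
Sat(EG ((idle ∨ empty) ∨ empty)) = {t2}

{t2}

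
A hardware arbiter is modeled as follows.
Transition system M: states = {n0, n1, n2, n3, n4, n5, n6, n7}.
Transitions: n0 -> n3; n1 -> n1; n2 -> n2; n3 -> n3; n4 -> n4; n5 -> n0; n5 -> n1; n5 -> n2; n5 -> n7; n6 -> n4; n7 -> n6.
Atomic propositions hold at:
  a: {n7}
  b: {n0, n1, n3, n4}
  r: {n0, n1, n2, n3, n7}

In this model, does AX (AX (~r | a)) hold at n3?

Sat(~r) = {n4, n5, n6}
Sat(~r | a) = {n4, n5, n6, n7}
Sat(AX (~r | a)) = {s : every successor in {n4, n5, n6, n7}} = {n4, n6, n7}
Sat(AX (AX (~r | a))) = {s : every successor in {n4, n6, n7}} = {n4, n6, n7}
n3 ∉ Sat(AX (AX (~r | a))) = {n4, n6, n7}, so the formula does not hold at n3.

No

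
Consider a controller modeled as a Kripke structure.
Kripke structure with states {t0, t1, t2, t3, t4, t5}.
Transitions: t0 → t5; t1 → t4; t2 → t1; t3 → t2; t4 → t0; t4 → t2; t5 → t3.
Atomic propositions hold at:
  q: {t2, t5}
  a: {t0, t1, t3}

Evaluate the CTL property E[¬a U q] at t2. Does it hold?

Sat(¬a) = {t2, t4, t5}
E[¬a U q]: least fixpoint, start Z0 = Sat(q) = {t2, t5}, add states in Sat(¬a) with some successor in Z. Z1 = {t2, t4, t5}; fixed.
Sat(E[¬a U q]) = {t2, t4, t5}
t2 ∈ Sat(E[¬a U q]) = {t2, t4, t5}, so the formula holds at t2.

Yes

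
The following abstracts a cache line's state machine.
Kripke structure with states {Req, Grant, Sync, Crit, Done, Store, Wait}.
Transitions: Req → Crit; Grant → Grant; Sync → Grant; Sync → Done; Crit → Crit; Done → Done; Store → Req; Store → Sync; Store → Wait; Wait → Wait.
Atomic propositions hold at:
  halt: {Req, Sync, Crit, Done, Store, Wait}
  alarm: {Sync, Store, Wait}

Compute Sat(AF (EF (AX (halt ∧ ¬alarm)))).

Sat(¬alarm) = {Req, Grant, Crit, Done}
Sat(halt ∧ ¬alarm) = {Req, Crit, Done}
Sat(AX (halt ∧ ¬alarm)) = {s : every successor in {Req, Crit, Done}} = {Req, Crit, Done}
EF (AX (halt ∧ ¬alarm)): least fixpoint, start Z0 = {Req, Crit, Done}, add states with some successor in Z. Z1 = {Req, Sync, Crit, Done, Store}; fixed.
Sat(EF (AX (halt ∧ ¬alarm))) = {Req, Sync, Crit, Done, Store}
AF (EF (AX (halt ∧ ¬alarm))): least fixpoint, start Z0 = {Req, Sync, Crit, Done, Store}, add states with every successor in Z. Already a fixed point.
Sat(AF (EF (AX (halt ∧ ¬alarm)))) = {Req, Sync, Crit, Done, Store}

{Req, Sync, Crit, Done, Store}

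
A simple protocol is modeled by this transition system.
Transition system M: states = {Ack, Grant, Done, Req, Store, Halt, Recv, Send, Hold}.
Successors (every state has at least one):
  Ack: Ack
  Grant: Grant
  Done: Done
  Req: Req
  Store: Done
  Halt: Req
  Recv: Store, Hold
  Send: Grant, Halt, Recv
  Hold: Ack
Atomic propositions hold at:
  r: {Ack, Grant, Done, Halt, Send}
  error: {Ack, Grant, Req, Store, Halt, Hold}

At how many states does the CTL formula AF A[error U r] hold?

8

A[error U r]: least fixpoint, start Z0 = Sat(r) = {Ack, Grant, Done, Halt, Send}, add states in Sat(error) with every successor in Z. Z1 = {Ack, Grant, Done, Store, Halt, Send, Hold}; fixed.
Sat(A[error U r]) = {Ack, Grant, Done, Store, Halt, Send, Hold}
AF A[error U r]: least fixpoint, start Z0 = {Ack, Grant, Done, Store, Halt, Send, Hold}, add states with every successor in Z. Z1 = {Ack, Grant, Done, Store, Halt, Recv, Send, Hold}; fixed.
Sat(AF A[error U r]) = {Ack, Grant, Done, Store, Halt, Recv, Send, Hold}
|Sat(AF A[error U r])| = |{Ack, Grant, Done, Store, Halt, Recv, Send, Hold}| = 8.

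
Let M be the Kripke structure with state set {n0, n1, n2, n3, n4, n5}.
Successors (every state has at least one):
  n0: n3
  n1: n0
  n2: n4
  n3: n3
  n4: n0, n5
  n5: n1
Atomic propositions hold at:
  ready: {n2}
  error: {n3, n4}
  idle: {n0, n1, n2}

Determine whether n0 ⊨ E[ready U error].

No

E[ready U error]: least fixpoint, start Z0 = Sat(error) = {n3, n4}, add states in Sat(ready) with some successor in Z. Z1 = {n2, n3, n4}; fixed.
Sat(E[ready U error]) = {n2, n3, n4}
n0 ∉ Sat(E[ready U error]) = {n2, n3, n4}, so the formula does not hold at n0.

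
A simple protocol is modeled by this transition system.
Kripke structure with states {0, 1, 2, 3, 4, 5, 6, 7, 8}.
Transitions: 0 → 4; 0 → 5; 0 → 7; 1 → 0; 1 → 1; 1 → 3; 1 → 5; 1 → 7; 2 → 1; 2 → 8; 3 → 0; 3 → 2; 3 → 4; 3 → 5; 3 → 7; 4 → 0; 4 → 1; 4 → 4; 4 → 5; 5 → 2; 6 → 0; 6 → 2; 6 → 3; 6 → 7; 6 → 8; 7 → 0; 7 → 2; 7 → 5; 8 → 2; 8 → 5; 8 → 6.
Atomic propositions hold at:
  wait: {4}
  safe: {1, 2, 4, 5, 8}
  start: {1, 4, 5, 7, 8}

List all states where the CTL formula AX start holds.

{0, 2}

Sat(AX start) = {s : every successor in {1, 4, 5, 7, 8}} = {0, 2}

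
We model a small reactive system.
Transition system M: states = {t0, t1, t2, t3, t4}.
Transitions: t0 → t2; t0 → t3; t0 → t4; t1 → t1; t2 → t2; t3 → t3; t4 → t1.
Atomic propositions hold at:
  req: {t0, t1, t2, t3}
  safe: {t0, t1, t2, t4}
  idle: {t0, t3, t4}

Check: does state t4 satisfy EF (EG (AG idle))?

AG idle: greatest fixpoint, start Z0 = {t0, t3, t4}, keep only states in Sat with every successor in Z. Z1 = {t3}; fixed.
Sat(AG idle) = {t3}
EG (AG idle): greatest fixpoint, start Z0 = {t3}, keep only states in Sat with some successor in Z. Already a fixed point.
Sat(EG (AG idle)) = {t3}
EF (EG (AG idle)): least fixpoint, start Z0 = {t3}, add states with some successor in Z. Z1 = {t0, t3}; fixed.
Sat(EF (EG (AG idle))) = {t0, t3}
t4 ∉ Sat(EF (EG (AG idle))) = {t0, t3}, so the formula does not hold at t4.

No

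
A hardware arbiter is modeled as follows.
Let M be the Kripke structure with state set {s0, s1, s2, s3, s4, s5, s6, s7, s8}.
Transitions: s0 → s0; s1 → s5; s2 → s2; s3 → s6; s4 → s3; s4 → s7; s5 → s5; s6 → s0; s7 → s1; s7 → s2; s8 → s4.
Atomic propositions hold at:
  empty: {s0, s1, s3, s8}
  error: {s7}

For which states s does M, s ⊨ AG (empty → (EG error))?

{s2, s5}

EG error: greatest fixpoint, start Z0 = {s7}, keep only states in Sat with some successor in Z. Z1 = ∅; fixed.
Sat(EG error) = ∅
Sat(empty → (EG error)) = {s2, s4, s5, s6, s7}
AG (empty → (EG error)): greatest fixpoint, start Z0 = {s2, s4, s5, s6, s7}, keep only states in Sat with every successor in Z. Z1 = {s2, s5}; fixed.
Sat(AG (empty → (EG error))) = {s2, s5}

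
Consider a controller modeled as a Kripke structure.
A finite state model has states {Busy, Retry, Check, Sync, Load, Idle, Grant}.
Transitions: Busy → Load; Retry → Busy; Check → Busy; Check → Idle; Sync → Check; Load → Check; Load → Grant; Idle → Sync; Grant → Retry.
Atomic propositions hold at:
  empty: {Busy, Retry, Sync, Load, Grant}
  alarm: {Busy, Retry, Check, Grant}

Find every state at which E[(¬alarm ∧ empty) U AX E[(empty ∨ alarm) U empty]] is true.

{Busy, Retry, Sync, Load, Idle, Grant}

Sat(¬alarm) = {Sync, Load, Idle}
Sat(¬alarm ∧ empty) = {Sync, Load}
Sat(empty ∨ alarm) = {Busy, Retry, Check, Sync, Load, Grant}
E[(empty ∨ alarm) U empty]: least fixpoint, start Z0 = Sat(empty) = {Busy, Retry, Sync, Load, Grant}, add states in Sat(empty ∨ alarm) with some successor in Z. Z1 = {Busy, Retry, Check, Sync, Load, Grant}; fixed.
Sat(E[(empty ∨ alarm) U empty]) = {Busy, Retry, Check, Sync, Load, Grant}
Sat(AX E[(empty ∨ alarm) U empty]) = {s : every successor in {Busy, Retry, Check, Sync, Load, Grant}} = {Busy, Retry, Sync, Load, Idle, Grant}
E[(¬alarm ∧ empty) U AX E[(empty ∨ alarm) U empty]]: least fixpoint, start Z0 = Sat(AX E[(empty ∨ alarm) U empty]) = {Busy, Retry, Sync, Load, Idle, Grant}, add states in Sat(¬alarm ∧ empty) with some successor in Z. Already a fixed point.
Sat(E[(¬alarm ∧ empty) U AX E[(empty ∨ alarm) U empty]]) = {Busy, Retry, Sync, Load, Idle, Grant}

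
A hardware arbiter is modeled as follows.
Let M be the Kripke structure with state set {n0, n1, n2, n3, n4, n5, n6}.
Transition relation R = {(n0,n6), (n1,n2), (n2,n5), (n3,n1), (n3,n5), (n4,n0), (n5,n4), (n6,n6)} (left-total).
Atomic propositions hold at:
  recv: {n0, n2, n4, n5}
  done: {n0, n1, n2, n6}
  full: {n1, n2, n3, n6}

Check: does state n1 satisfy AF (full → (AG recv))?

AG recv: greatest fixpoint, start Z0 = {n0, n2, n4, n5}, keep only states in Sat with every successor in Z. Z1 = {n2, n4, n5}; Z2 = {n2, n5}; Z3 = {n2}; Z4 = ∅; fixed.
Sat(AG recv) = ∅
Sat(full → (AG recv)) = {n0, n4, n5}
AF (full → (AG recv)): least fixpoint, start Z0 = {n0, n4, n5}, add states with every successor in Z. Z1 = {n0, n2, n4, n5}; Z2 = {n0, n1, n2, n4, n5}; Z3 = {n0, n1, n2, n3, n4, n5}; fixed.
Sat(AF (full → (AG recv))) = {n0, n1, n2, n3, n4, n5}
n1 ∈ Sat(AF (full → (AG recv))) = {n0, n1, n2, n3, n4, n5}, so the formula holds at n1.

Yes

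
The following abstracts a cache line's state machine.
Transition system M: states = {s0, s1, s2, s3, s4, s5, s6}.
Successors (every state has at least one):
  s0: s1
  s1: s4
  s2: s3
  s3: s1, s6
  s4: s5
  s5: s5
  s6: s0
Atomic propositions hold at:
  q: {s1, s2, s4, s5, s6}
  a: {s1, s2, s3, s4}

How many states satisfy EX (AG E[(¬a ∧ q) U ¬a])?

Sat(¬a) = {s0, s5, s6}
Sat(¬a ∧ q) = {s5, s6}
E[(¬a ∧ q) U ¬a]: least fixpoint, start Z0 = Sat(¬a) = {s0, s5, s6}, add states in Sat(¬a ∧ q) with some successor in Z. Already a fixed point.
Sat(E[(¬a ∧ q) U ¬a]) = {s0, s5, s6}
AG E[(¬a ∧ q) U ¬a]: greatest fixpoint, start Z0 = {s0, s5, s6}, keep only states in Sat with every successor in Z. Z1 = {s5, s6}; Z2 = {s5}; fixed.
Sat(AG E[(¬a ∧ q) U ¬a]) = {s5}
Sat(EX (AG E[(¬a ∧ q) U ¬a])) = {s : some successor in {s5}} = {s4, s5}
|Sat(EX (AG E[(¬a ∧ q) U ¬a]))| = |{s4, s5}| = 2.

2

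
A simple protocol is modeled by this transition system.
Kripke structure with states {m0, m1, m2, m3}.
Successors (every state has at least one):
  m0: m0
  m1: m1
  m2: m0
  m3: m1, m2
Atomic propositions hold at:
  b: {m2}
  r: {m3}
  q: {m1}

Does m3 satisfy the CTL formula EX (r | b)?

Yes

Sat(r | b) = {m2, m3}
Sat(EX (r | b)) = {s : some successor in {m2, m3}} = {m3}
m3 ∈ Sat(EX (r | b)) = {m3}, so the formula holds at m3.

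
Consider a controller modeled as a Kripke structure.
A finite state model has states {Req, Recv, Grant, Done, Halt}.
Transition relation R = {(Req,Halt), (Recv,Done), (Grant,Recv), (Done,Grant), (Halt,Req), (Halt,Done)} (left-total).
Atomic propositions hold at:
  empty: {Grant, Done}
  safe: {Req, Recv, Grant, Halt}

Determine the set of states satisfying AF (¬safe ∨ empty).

Sat(¬safe) = {Done}
Sat(¬safe ∨ empty) = {Grant, Done}
AF (¬safe ∨ empty): least fixpoint, start Z0 = {Grant, Done}, add states with every successor in Z. Z1 = {Recv, Grant, Done}; fixed.
Sat(AF (¬safe ∨ empty)) = {Recv, Grant, Done}

{Recv, Grant, Done}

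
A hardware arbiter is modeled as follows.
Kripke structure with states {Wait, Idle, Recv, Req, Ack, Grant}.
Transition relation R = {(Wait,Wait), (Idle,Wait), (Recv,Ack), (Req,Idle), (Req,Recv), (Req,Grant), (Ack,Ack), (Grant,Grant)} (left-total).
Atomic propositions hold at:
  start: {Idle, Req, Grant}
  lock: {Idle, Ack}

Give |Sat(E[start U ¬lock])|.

5

Sat(¬lock) = {Wait, Recv, Req, Grant}
E[start U ¬lock]: least fixpoint, start Z0 = Sat(¬lock) = {Wait, Recv, Req, Grant}, add states in Sat(start) with some successor in Z. Z1 = {Wait, Idle, Recv, Req, Grant}; fixed.
Sat(E[start U ¬lock]) = {Wait, Idle, Recv, Req, Grant}
|Sat(E[start U ¬lock])| = |{Wait, Idle, Recv, Req, Grant}| = 5.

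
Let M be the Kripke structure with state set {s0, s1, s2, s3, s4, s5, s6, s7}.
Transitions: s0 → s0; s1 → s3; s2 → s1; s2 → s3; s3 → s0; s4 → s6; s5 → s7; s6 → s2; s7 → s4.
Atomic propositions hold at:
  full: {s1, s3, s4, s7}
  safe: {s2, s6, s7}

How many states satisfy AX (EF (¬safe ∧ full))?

Sat(¬safe) = {s0, s1, s3, s4, s5}
Sat(¬safe ∧ full) = {s1, s3, s4}
EF (¬safe ∧ full): least fixpoint, start Z0 = {s1, s3, s4}, add states with some successor in Z. Z1 = {s1, s2, s3, s4, s7}; Z2 = {s1, s2, s3, s4, s5, s6, s7}; fixed.
Sat(EF (¬safe ∧ full)) = {s1, s2, s3, s4, s5, s6, s7}
Sat(AX (EF (¬safe ∧ full))) = {s : every successor in {s1, s2, s3, s4, s5, s6, s7}} = {s1, s2, s4, s5, s6, s7}
|Sat(AX (EF (¬safe ∧ full)))| = |{s1, s2, s4, s5, s6, s7}| = 6.

6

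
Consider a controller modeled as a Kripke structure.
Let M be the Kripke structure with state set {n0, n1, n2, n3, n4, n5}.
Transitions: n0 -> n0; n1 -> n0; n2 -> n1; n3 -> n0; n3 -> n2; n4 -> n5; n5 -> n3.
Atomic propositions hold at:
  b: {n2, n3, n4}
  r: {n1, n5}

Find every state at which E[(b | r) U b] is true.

{n2, n3, n4, n5}

Sat(b | r) = {n1, n2, n3, n4, n5}
E[(b | r) U b]: least fixpoint, start Z0 = Sat(b) = {n2, n3, n4}, add states in Sat(b | r) with some successor in Z. Z1 = {n2, n3, n4, n5}; fixed.
Sat(E[(b | r) U b]) = {n2, n3, n4, n5}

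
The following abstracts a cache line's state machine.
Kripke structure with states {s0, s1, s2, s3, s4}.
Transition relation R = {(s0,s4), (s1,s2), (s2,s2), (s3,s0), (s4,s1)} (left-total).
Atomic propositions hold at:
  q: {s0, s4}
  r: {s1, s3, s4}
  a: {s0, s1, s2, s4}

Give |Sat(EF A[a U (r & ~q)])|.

Sat(~q) = {s1, s2, s3}
Sat(r & ~q) = {s1, s3}
A[a U (r & ~q)]: least fixpoint, start Z0 = Sat((r & ~q)) = {s1, s3}, add states in Sat(a) with every successor in Z. Z1 = {s1, s3, s4}; Z2 = {s0, s1, s3, s4}; fixed.
Sat(A[a U (r & ~q)]) = {s0, s1, s3, s4}
EF A[a U (r & ~q)]: least fixpoint, start Z0 = {s0, s1, s3, s4}, add states with some successor in Z. Already a fixed point.
Sat(EF A[a U (r & ~q)]) = {s0, s1, s3, s4}
|Sat(EF A[a U (r & ~q)])| = |{s0, s1, s3, s4}| = 4.

4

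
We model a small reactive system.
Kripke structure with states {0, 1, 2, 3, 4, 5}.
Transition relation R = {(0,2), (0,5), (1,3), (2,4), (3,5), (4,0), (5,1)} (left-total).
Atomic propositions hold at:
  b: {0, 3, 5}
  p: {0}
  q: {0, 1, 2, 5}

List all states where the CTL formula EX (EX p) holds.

{2}

Sat(EX p) = {s : some successor in {0}} = {4}
Sat(EX (EX p)) = {s : some successor in {4}} = {2}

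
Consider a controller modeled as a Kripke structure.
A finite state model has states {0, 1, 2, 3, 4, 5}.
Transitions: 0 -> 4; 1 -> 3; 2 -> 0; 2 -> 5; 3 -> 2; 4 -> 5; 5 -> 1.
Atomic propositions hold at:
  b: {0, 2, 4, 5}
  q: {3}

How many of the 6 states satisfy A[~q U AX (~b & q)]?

Sat(~q) = {0, 1, 2, 4, 5}
Sat(~b) = {1, 3}
Sat(~b & q) = {3}
Sat(AX (~b & q)) = {s : every successor in {3}} = {1}
A[~q U AX (~b & q)]: least fixpoint, start Z0 = Sat(AX (~b & q)) = {1}, add states in Sat(~q) with every successor in Z. Z1 = {1, 5}; Z2 = {1, 4, 5}; Z3 = {0, 1, 4, 5}; Z4 = {0, 1, 2, 4, 5}; fixed.
Sat(A[~q U AX (~b & q)]) = {0, 1, 2, 4, 5}
|Sat(A[~q U AX (~b & q)])| = |{0, 1, 2, 4, 5}| = 5.

5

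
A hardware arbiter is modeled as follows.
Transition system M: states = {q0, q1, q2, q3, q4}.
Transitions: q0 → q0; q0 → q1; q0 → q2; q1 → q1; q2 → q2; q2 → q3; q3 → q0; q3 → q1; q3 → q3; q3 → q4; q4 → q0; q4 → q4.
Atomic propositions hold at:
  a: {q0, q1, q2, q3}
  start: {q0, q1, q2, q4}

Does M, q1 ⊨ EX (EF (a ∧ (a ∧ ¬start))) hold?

No

Sat(¬start) = {q3}
Sat(a ∧ ¬start) = {q3}
Sat(a ∧ (a ∧ ¬start)) = {q3}
EF (a ∧ (a ∧ ¬start)): least fixpoint, start Z0 = {q3}, add states with some successor in Z. Z1 = {q2, q3}; Z2 = {q0, q2, q3}; Z3 = {q0, q2, q3, q4}; fixed.
Sat(EF (a ∧ (a ∧ ¬start))) = {q0, q2, q3, q4}
Sat(EX (EF (a ∧ (a ∧ ¬start)))) = {s : some successor in {q0, q2, q3, q4}} = {q0, q2, q3, q4}
q1 ∉ Sat(EX (EF (a ∧ (a ∧ ¬start)))) = {q0, q2, q3, q4}, so the formula does not hold at q1.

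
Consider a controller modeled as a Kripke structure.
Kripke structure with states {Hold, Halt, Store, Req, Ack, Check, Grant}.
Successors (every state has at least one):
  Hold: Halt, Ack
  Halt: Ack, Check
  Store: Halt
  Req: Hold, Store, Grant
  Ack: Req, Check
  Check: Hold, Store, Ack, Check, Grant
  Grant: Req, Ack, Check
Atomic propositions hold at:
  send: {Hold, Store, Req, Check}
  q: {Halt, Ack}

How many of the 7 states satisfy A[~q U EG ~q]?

3

Sat(~q) = {Hold, Store, Req, Check, Grant}
EG ~q: greatest fixpoint, start Z0 = {Hold, Store, Req, Check, Grant}, keep only states in Sat with some successor in Z. Z1 = {Req, Check, Grant}; fixed.
Sat(EG ~q) = {Req, Check, Grant}
A[~q U EG ~q]: least fixpoint, start Z0 = Sat(EG ~q) = {Req, Check, Grant}, add states in Sat(~q) with every successor in Z. Already a fixed point.
Sat(A[~q U EG ~q]) = {Req, Check, Grant}
|Sat(A[~q U EG ~q])| = |{Req, Check, Grant}| = 3.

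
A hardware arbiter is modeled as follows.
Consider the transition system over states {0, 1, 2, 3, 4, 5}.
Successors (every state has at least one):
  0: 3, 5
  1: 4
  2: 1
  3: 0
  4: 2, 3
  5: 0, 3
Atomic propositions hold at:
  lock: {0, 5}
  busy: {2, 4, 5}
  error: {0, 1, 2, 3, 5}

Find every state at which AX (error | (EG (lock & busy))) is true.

Sat(lock & busy) = {5}
EG (lock & busy): greatest fixpoint, start Z0 = {5}, keep only states in Sat with some successor in Z. Z1 = ∅; fixed.
Sat(EG (lock & busy)) = ∅
Sat(error | (EG (lock & busy))) = {0, 1, 2, 3, 5}
Sat(AX (error | (EG (lock & busy)))) = {s : every successor in {0, 1, 2, 3, 5}} = {0, 2, 3, 4, 5}

{0, 2, 3, 4, 5}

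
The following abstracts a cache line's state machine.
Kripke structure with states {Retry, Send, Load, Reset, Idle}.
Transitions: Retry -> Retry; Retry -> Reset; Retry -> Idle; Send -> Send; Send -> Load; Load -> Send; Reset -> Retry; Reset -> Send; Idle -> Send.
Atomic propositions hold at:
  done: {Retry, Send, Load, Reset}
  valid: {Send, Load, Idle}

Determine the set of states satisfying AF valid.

{Send, Load, Idle}

AF valid: least fixpoint, start Z0 = {Send, Load, Idle}, add states with every successor in Z. Already a fixed point.
Sat(AF valid) = {Send, Load, Idle}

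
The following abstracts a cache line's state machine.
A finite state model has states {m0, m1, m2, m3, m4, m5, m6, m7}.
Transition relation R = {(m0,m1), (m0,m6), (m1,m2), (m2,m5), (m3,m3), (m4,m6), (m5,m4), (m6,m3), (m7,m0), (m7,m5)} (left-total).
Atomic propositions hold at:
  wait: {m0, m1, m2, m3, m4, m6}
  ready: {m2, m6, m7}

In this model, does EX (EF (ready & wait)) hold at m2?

Yes

Sat(ready & wait) = {m2, m6}
EF (ready & wait): least fixpoint, start Z0 = {m2, m6}, add states with some successor in Z. Z1 = {m0, m1, m2, m4, m6}; Z2 = {m0, m1, m2, m4, m5, m6, m7}; fixed.
Sat(EF (ready & wait)) = {m0, m1, m2, m4, m5, m6, m7}
Sat(EX (EF (ready & wait))) = {s : some successor in {m0, m1, m2, m4, m5, m6, m7}} = {m0, m1, m2, m4, m5, m7}
m2 ∈ Sat(EX (EF (ready & wait))) = {m0, m1, m2, m4, m5, m7}, so the formula holds at m2.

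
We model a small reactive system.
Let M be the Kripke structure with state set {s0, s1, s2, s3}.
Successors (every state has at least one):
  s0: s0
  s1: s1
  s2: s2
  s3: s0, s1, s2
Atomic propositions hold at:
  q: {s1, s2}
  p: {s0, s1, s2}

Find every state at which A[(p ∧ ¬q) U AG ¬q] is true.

Sat(¬q) = {s0, s3}
Sat(p ∧ ¬q) = {s0}
AG ¬q: greatest fixpoint, start Z0 = {s0, s3}, keep only states in Sat with every successor in Z. Z1 = {s0}; fixed.
Sat(AG ¬q) = {s0}
A[(p ∧ ¬q) U AG ¬q]: least fixpoint, start Z0 = Sat(AG ¬q) = {s0}, add states in Sat(p ∧ ¬q) with every successor in Z. Already a fixed point.
Sat(A[(p ∧ ¬q) U AG ¬q]) = {s0}

{s0}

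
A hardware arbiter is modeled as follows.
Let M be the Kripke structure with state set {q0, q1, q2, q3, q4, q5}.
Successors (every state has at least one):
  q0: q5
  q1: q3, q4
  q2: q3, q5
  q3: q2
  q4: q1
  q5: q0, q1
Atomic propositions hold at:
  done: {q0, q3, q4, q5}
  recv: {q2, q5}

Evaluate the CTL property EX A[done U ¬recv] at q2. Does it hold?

Yes

Sat(¬recv) = {q0, q1, q3, q4}
A[done U ¬recv]: least fixpoint, start Z0 = Sat(¬recv) = {q0, q1, q3, q4}, add states in Sat(done) with every successor in Z. Z1 = {q0, q1, q3, q4, q5}; fixed.
Sat(A[done U ¬recv]) = {q0, q1, q3, q4, q5}
Sat(EX A[done U ¬recv]) = {s : some successor in {q0, q1, q3, q4, q5}} = {q0, q1, q2, q4, q5}
q2 ∈ Sat(EX A[done U ¬recv]) = {q0, q1, q2, q4, q5}, so the formula holds at q2.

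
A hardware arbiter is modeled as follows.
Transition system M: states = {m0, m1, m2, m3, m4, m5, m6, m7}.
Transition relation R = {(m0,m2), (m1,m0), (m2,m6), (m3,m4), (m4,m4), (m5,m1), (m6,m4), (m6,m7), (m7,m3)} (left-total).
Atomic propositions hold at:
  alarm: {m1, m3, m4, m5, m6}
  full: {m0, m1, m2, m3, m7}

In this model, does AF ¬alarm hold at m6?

Sat(¬alarm) = {m0, m2, m7}
AF ¬alarm: least fixpoint, start Z0 = {m0, m2, m7}, add states with every successor in Z. Z1 = {m0, m1, m2, m7}; Z2 = {m0, m1, m2, m5, m7}; fixed.
Sat(AF ¬alarm) = {m0, m1, m2, m5, m7}
m6 ∉ Sat(AF ¬alarm) = {m0, m1, m2, m5, m7}, so the formula does not hold at m6.

No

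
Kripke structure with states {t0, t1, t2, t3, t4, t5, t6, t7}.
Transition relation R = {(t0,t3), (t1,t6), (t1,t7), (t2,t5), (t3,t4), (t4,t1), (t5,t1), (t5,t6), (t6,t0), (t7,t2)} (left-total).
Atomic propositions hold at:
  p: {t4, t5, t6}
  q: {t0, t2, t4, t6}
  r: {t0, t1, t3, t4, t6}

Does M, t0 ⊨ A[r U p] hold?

A[r U p]: least fixpoint, start Z0 = Sat(p) = {t4, t5, t6}, add states in Sat(r) with every successor in Z. Z1 = {t3, t4, t5, t6}; Z2 = {t0, t3, t4, t5, t6}; fixed.
Sat(A[r U p]) = {t0, t3, t4, t5, t6}
t0 ∈ Sat(A[r U p]) = {t0, t3, t4, t5, t6}, so the formula holds at t0.

Yes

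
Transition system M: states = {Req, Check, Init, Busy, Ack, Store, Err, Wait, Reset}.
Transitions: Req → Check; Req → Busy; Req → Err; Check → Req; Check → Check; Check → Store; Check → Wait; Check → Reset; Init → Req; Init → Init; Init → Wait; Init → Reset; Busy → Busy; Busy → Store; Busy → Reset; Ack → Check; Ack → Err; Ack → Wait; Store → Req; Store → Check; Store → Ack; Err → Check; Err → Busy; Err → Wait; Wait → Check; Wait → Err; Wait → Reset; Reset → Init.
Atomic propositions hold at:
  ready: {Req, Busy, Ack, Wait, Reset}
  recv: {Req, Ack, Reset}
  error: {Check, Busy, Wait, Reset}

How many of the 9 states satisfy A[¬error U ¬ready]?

Sat(¬error) = {Req, Init, Ack, Store, Err}
Sat(¬ready) = {Check, Init, Store, Err}
A[¬error U ¬ready]: least fixpoint, start Z0 = Sat(¬ready) = {Check, Init, Store, Err}, add states in Sat(¬error) with every successor in Z. Already a fixed point.
Sat(A[¬error U ¬ready]) = {Check, Init, Store, Err}
|Sat(A[¬error U ¬ready])| = |{Check, Init, Store, Err}| = 4.

4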